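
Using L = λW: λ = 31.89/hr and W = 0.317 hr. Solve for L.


L = λW = 31.89·0.317 = 10.1091

Final: 10.1091


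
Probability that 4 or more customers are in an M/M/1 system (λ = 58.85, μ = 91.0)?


ρ = 58.85/91.0 = 0.6467
P(N ≥ n) = ρ^n = 0.6467^4 = 0.174912

Final: 0.174912


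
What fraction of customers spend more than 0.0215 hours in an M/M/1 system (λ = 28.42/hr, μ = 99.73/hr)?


W ~ Exponential(μ−λ) for M/M/1.
μ − λ = 99.73 − 28.42 = 71.3100
P(W > t) = e^{−(μ−λ)t} = e^{−1.5332} = 0.215851

Final: 0.215851


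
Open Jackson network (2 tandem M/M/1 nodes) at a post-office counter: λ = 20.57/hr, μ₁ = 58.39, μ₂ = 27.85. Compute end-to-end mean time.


Each node sees arrival rate λ = 20.57/hr (tandem ⇒ throughput preserved).
W₁ = 1/(μ₁−λ) = 1/(58.39−20.57) = 0.02644 hr
W₂ = 1/(μ₂−λ) = 1/(27.85−20.57) = 0.13736 hr
W_total = W₁ + W₂ = 0.02644 + 0.13736 = 0.16380 hr

Final: 0.16380 hr


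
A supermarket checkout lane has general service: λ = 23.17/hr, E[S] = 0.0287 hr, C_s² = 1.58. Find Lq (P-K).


ρ = λ·E[S] = 23.17·0.0287 = 0.6650
Lq = ρ²(1+C_s²)/(2(1−ρ)) = 0.4422·(1+1.58)/(2·0.3350)
= 0.4422·2.5800/0.6700 = 1.70268

Final: 1.70268


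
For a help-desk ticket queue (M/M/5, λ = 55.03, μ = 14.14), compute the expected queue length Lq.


a = λ/μ = 3.8918; ρ = a/5 = 0.7784
P₀ = 0.015287
Lq = P₀·a^c·ρ / (c!·(1−ρ)²) = 0.015287·892.79247·0.7784/(120·0.04912)
= 1.80207

Final: 1.80207


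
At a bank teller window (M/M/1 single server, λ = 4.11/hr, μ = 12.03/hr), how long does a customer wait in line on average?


ρ = 4.11/12.03 = 0.3416
Wq = ρ/(μ−λ) = 0.3416/(12.03 − 4.11) = 0.3416/7.92 = 0.04314 hr

Final: 0.04314 hr


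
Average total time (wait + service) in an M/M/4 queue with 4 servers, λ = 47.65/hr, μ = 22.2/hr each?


a = 2.1464; ρ = 0.5366; P₀ = 0.111032
Lq = P₀·a^c·ρ/(c!(1−ρ)²) = 0.24537
Wq = Lq/λ = 0.24537/47.65 = 0.005149 hr
W = Wq + 1/μ = 0.005149 + 0.04505 = 0.05019 hr

Final: 0.05019 hr


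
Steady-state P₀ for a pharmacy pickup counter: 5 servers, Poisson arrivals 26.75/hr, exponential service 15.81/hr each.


a = λ/μ = 26.75/15.81 = 1.6920; ρ = a/c = 0.3384
Σ_{k=0}^{4} a^k/k! (terms k=0..4) = 1.00000 + 1.69197 + 1.43138 + 0.80728 + 0.34147 = 5.27210
Tail: a^5/(5!(1−ρ)) = 13.86627/(120·0.6616) = 0.17465
P₀ = 1/(5.27210 + 0.17465) = 1/5.44675 = 0.183596

Final: 0.183596


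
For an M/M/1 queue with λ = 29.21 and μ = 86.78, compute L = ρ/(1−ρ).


ρ = λ/μ = 29.21/86.78 = 0.3366
L = ρ/(1−ρ) = 0.3366/(1 − 0.3366) = 0.3366/0.6634 = 0.5074

Final: 0.5074


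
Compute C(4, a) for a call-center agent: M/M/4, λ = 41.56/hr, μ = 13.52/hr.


a = λ/μ = 3.0740; ρ = a/4 = 0.7685
P₀ = 0.033659 (from M/M/c formula)
C(c,a) = [a^c/(c!(1−ρ))]·P₀ = [89.28847/(24·0.2315)]·0.033659
= 16.07002·0.033659 = 0.540901

Final: 0.540901


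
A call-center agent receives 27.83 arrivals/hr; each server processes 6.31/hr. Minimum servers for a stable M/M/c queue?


Stability requires cμ > λ ⇔ c > λ/μ.
λ/μ = 27.83/6.31 = 4.4105
Minimum integer c = ⌊4.4105⌋ + 1 = 5
Check: 5·6.31 = 31.55 > 27.83, while 4·6.31 = 25.24 ≤ 27.83

Final: 5 servers


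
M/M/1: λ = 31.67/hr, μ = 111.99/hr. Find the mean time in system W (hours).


W = 1/(μ−λ) = 1/(111.99 − 31.67) = 1/80.32 = 0.01245 hr

Final: 0.01245 hr


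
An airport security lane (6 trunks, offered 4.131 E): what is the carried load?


B(6,4.131) = 0.126708 (Erlang-B)
Carried load = a(1 − B) = 4.131·(1 − 0.126708) = 4.131·0.873292 = 3.6076 E

Final: 3.6076 Erlangs


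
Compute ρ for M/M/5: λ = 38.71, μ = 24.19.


ρ = λ/(cμ) = 38.71/(5·24.19) = 38.71/120.95 = 0.3200

Final: 0.3200


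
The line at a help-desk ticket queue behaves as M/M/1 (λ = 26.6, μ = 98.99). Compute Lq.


ρ = 26.6/98.99 = 0.2687
Lq = ρ²/(1−ρ) = 0.07221/0.7313 = 0.09874

Final: 0.09874


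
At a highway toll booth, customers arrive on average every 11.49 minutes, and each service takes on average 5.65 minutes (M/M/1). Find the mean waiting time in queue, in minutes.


λ = 60/11.49 = 5.2219 /hr
μ = 60/5.65 = 10.6195 /hr
ρ = λ/μ = 5.2219/10.6195 = 0.4917
Wq = ρ/(μ−λ) = 0.4917/(10.6195−5.2219) = 0.09110 hr
In minutes: 0.09110·60 = 5.466 min

Final: 5.466 min


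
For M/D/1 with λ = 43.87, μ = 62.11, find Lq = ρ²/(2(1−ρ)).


ρ = 43.87/62.11 = 0.7063
M/D/1: Lq = ρ²/(2(1−ρ)) = 0.4989/(2·0.2937) = 0.84941

Final: 0.84941


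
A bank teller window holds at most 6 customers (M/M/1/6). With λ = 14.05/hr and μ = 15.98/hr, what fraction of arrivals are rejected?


ρ = λ/μ = 14.05/15.98 = 0.8792
P_K = (1−ρ)ρ^K/(1−ρ^(K+1)) = (0.1208·0.461952)/(1 − 0.406160)
= 0.055793/0.593840 = 0.093952

Final: 0.093952


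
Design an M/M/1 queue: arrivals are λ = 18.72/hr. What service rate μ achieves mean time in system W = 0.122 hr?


W = 1/(μ−λ) ⇒ μ − λ = 1/W = 1/0.122 = 8.1967
μ = λ + 1/W = 18.72 + 8.1967 = 26.9167 per hr

Final: 26.9167 /hr


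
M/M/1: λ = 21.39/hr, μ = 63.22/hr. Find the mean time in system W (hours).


W = 1/(μ−λ) = 1/(63.22 − 21.39) = 1/41.83 = 0.02391 hr

Final: 0.02391 hr


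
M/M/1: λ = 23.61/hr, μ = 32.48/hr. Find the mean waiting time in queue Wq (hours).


ρ = 23.61/32.48 = 0.7269
Wq = ρ/(μ−λ) = 0.7269/(32.48 − 23.61) = 0.7269/8.87 = 0.08195 hr

Final: 0.08195 hr


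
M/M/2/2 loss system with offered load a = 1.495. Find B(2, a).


B(c,a) = (a^c/c!) / Σ_{k=0}^{c} a^k/k!
a^2/2! = 1.117513
Σ terms (k=0..2): 1.00000 + 1.49500 + 1.11751 = 3.612513
B = 1.117513/3.612513 = 0.309345

Final: 0.309345


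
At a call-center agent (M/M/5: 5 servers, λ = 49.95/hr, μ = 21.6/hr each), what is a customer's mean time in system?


a = 2.3125; ρ = 0.4625; P₀ = 0.097425
Lq = P₀·a^c·ρ/(c!(1−ρ)²) = 0.08595
Wq = Lq/λ = 0.08595/49.95 = 0.001721 hr
W = Wq + 1/μ = 0.001721 + 0.04630 = 0.04802 hr

Final: 0.04802 hr


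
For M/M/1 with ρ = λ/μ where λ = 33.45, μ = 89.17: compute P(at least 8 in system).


ρ = 33.45/89.17 = 0.3751
P(N ≥ n) = ρ^n = 0.3751^8 = 0.0003921

Final: 0.0003921


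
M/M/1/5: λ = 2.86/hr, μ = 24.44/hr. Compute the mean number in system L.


ρ = 2.86/24.44 = 0.1170
L = ρ[1 − (K+1)ρ^K + Kρ^(K+1)] / [(1−ρ)(1−ρ^(K+1))]
Numerator: 0.1170·(1 − 6·0.00002194 + 5·0.000002568) = 0.117007
Denominator: (0.8830)·(0.999997) = 0.882976
L = 0.117007/0.882976 = 0.1325

Final: 0.1325


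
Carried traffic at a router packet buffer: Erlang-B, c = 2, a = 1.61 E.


B(2,1.61) = 0.331806 (Erlang-B)
Carried load = a(1 − B) = 1.61·(1 − 0.331806) = 1.61·0.668194 = 1.0758 E

Final: 1.0758 Erlangs


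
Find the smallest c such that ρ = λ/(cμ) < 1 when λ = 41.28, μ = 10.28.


Stability requires cμ > λ ⇔ c > λ/μ.
λ/μ = 41.28/10.28 = 4.0156
Minimum integer c = ⌊4.0156⌋ + 1 = 5
Check: 5·10.28 = 51.40 > 41.28, while 4·10.28 = 41.12 ≤ 41.28

Final: 5 servers


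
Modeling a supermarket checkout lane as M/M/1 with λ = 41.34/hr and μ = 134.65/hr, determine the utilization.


ρ = λ/μ = 41.34/134.65 = 0.3070

Final: 0.3070


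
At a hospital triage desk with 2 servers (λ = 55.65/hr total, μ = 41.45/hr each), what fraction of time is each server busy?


ρ = λ/(cμ) = 55.65/(2·41.45) = 55.65/82.90 = 0.6713

Final: 0.6713


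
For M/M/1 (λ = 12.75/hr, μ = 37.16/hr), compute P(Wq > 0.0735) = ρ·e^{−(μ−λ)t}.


ρ = 12.75/37.16 = 0.3431
P(Wq > t) = ρ·e^{−(μ−λ)t} = 0.3431·e^{−1.7941}
= 0.3431·0.166271 = 0.057049

Final: 0.057049


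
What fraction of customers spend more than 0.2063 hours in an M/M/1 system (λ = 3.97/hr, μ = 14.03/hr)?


W ~ Exponential(μ−λ) for M/M/1.
μ − λ = 14.03 − 3.97 = 10.0600
P(W > t) = e^{−(μ−λ)t} = e^{−2.0754} = 0.125509

Final: 0.125509


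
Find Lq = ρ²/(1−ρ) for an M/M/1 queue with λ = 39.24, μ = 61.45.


ρ = 39.24/61.45 = 0.6386
Lq = ρ²/(1−ρ) = 0.4078/0.3614 = 1.1282

Final: 1.1282


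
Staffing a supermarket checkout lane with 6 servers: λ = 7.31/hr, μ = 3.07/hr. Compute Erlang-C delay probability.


a = λ/μ = 2.3811; ρ = a/6 = 0.3969
P₀ = 0.092057 (from M/M/c formula)
C(c,a) = [a^c/(c!(1−ρ))]·P₀ = [182.25272/(720·0.6031)]·0.092057
= 0.41968·0.092057 = 0.038634

Final: 0.038634


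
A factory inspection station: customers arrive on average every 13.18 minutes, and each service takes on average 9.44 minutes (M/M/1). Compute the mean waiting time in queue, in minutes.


λ = 60/13.18 = 4.5524 /hr
μ = 60/9.44 = 6.3559 /hr
ρ = λ/μ = 4.5524/6.3559 = 0.7162
Wq = ρ/(μ−λ) = 0.7162/(6.3559−4.5524) = 0.39712 hr
In minutes: 0.39712·60 = 23.827 min

Final: 23.827 min


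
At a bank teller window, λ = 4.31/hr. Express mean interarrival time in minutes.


Mean interarrival time = 1/λ = 1/4.31 hour = 0.23202 hour
In minutes: 0.23202 × 60 = 13.9211 min

Final: 13.9211 min


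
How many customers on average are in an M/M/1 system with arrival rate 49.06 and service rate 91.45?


ρ = λ/μ = 49.06/91.45 = 0.5365
L = ρ/(1−ρ) = 0.5365/(1 − 0.5365) = 0.5365/0.4635 = 1.1573

Final: 1.1573


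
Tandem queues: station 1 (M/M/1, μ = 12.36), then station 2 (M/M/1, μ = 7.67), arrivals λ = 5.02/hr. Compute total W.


Each node sees arrival rate λ = 5.02/hr (tandem ⇒ throughput preserved).
W₁ = 1/(μ₁−λ) = 1/(12.36−5.02) = 0.13624 hr
W₂ = 1/(μ₂−λ) = 1/(7.67−5.02) = 0.37736 hr
W_total = W₁ + W₂ = 0.13624 + 0.37736 = 0.51360 hr

Final: 0.51360 hr


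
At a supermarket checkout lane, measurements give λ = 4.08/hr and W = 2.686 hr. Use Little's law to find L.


L = λW = 4.08·2.686 = 10.9589

Final: 10.9589


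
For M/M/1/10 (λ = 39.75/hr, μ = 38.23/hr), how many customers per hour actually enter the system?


ρ = 1.0398; P_K = (1−ρ)ρ^10/(1−ρ^11) = 0.109642
λ_eff = λ(1 − P_K) = 39.75·(1 − 0.109642) = 39.75·0.890358 = 35.3917 /hr

Final: 35.3917 /hr


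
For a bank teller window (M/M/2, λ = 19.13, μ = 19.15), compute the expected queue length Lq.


a = λ/μ = 0.9990; ρ = a/2 = 0.4995
P₀ = 0.333798
Lq = P₀·a^c·ρ / (c!·(1−ρ)²) = 0.333798·0.99791·0.4995/(2·0.25052)
= 0.33206

Final: 0.33206


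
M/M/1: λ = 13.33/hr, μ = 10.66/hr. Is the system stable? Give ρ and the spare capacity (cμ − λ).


Total capacity cμ = 1·10.66 = 10.66/hr
ρ = λ/(cμ) = 13.33/10.66 = 1.2505
Stable ⇔ ρ < 1: NO
Spare capacity = cμ − λ = 10.66 − 13.33 = -2.67/hr

Final: ρ = 1.2505; unstable; margin = -2.67/hr


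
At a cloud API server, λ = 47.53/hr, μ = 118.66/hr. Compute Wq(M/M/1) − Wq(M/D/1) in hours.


ρ = 47.53/118.66 = 0.4006
Wq(M/M/1) = ρ/(μ−λ) = 0.4006/71.13 = 0.005631 hr
Wq(M/D/1) = ρ/(2(μ−λ)) = 0.002816 hr
Savings = 0.005631 − 0.002816 = 0.002816 hr

Final: 0.002816 hr


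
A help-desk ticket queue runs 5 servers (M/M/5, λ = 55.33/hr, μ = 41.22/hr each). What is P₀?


a = λ/μ = 55.33/41.22 = 1.3423; ρ = a/c = 0.2685
Σ_{k=0}^{4} a^k/k! (terms k=0..4) = 1.00000 + 1.34231 + 0.90090 + 0.40309 + 0.13527 = 3.78157
Tail: a^5/(5!(1−ρ)) = 4.35776/(120·0.7315) = 0.04964
P₀ = 1/(3.78157 + 0.04964) = 1/3.83121 = 0.261014

Final: 0.261014


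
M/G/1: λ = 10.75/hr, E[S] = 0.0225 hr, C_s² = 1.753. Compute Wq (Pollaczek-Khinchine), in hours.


ρ = λ·E[S] = 10.75·0.0225 = 0.2419
E[S²] = E[S]²(1+C_s²) = 0.0225²·(1+1.753) = 0.001394
Wq = λ·E[S²]/(2(1−ρ)) = 10.75·0.001394/(2·0.7581) = 0.009881 hr

Final: 0.009881 hr


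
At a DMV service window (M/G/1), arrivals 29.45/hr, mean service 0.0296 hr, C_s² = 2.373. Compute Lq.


ρ = λ·E[S] = 29.45·0.0296 = 0.8717
Lq = ρ²(1+C_s²)/(2(1−ρ)) = 0.7599·(1+2.373)/(2·0.1283)
= 0.7599·3.3730/0.2566 = 9.99037

Final: 9.99037


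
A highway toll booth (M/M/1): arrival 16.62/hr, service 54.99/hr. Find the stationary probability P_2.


ρ = 16.62/54.99 = 0.3022
P_n = (1−ρ)·ρ^n = (1 − 0.3022)·0.3022^2 = 0.6978·0.091347 = 0.063739

Final: 0.063739


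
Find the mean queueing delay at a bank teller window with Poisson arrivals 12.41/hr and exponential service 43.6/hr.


ρ = 12.41/43.6 = 0.2846
Wq = ρ/(μ−λ) = 0.2846/(43.6 − 12.41) = 0.2846/31.19 = 0.009126 hr

Final: 0.009126 hr


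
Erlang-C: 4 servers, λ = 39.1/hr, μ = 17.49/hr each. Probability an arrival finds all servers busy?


a = λ/μ = 2.2356; ρ = a/4 = 0.5589
P₀ = 0.100443 (from M/M/c formula)
C(c,a) = [a^c/(c!(1−ρ))]·P₀ = [24.97743/(24·0.4411)]·0.100443
= 2.35934·0.100443 = 0.236979

Final: 0.236979


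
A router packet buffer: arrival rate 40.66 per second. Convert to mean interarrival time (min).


Mean interarrival time = 1/λ = 1/40.66 second = 0.02459 second
In minutes: 0.02459 × 0.0166667 = 0.0004099 min

Final: 0.0004099 min


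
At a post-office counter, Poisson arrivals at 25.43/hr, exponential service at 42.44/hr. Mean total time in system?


W = 1/(μ−λ) = 1/(42.44 − 25.43) = 1/17.01 = 0.05879 hr

Final: 0.05879 hr


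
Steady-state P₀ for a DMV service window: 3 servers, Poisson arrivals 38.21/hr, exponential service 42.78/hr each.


a = λ/μ = 38.21/42.78 = 0.8932; ρ = a/c = 0.2977
Σ_{k=0}^{2} a^k/k! (terms k=0..2) = 1.00000 + 0.89317 + 0.39888 = 2.29205
Tail: a^3/(3!(1−ρ)) = 0.71254/(6·0.7023) = 0.16910
P₀ = 1/(2.29205 + 0.16910) = 1/2.46116 = 0.406313

Final: 0.406313


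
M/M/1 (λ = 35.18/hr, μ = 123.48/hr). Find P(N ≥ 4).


ρ = 35.18/123.48 = 0.2849
P(N ≥ n) = ρ^n = 0.2849^4 = 0.006589

Final: 0.006589


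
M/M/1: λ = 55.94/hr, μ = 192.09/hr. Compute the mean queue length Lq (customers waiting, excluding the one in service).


ρ = 55.94/192.09 = 0.2912
Lq = ρ²/(1−ρ) = 0.08481/0.7088 = 0.1197

Final: 0.1197


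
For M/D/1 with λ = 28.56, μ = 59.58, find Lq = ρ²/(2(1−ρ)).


ρ = 28.56/59.58 = 0.4794
M/D/1: Lq = ρ²/(2(1−ρ)) = 0.2298/(2·0.5206) = 0.22067

Final: 0.22067


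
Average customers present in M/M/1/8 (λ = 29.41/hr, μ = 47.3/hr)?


ρ = 29.41/47.3 = 0.6218
L = ρ[1 − (K+1)ρ^K + Kρ^(K+1)] / [(1−ρ)(1−ρ^(K+1))]
Numerator: 0.6218·(1 − 9·0.022339 + 8·0.013890) = 0.565857
Denominator: (0.3782)·(0.986110) = 0.372971
L = 0.565857/0.372971 = 1.5172

Final: 1.5172


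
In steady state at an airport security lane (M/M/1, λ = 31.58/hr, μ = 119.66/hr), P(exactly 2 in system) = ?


ρ = 31.58/119.66 = 0.2639
P_n = (1−ρ)·ρ^n = (1 − 0.2639)·0.2639^2 = 0.7361·0.069651 = 0.051269

Final: 0.051269


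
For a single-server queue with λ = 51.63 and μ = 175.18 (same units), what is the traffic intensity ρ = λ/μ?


ρ = λ/μ = 51.63/175.18 = 0.2947

Final: 0.2947


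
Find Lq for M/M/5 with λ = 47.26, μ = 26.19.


a = λ/μ = 1.8045; ρ = a/5 = 0.3609
P₀ = 0.163848
Lq = P₀·a^c·ρ / (c!·(1−ρ)²) = 0.163848·19.13335·0.3609/(120·0.40845)
= 0.02308

Final: 0.02308


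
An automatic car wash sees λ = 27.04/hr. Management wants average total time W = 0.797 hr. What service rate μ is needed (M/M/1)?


W = 1/(μ−λ) ⇒ μ − λ = 1/W = 1/0.797 = 1.2547
μ = λ + 1/W = 27.04 + 1.2547 = 28.2947 per hr

Final: 28.2947 /hr


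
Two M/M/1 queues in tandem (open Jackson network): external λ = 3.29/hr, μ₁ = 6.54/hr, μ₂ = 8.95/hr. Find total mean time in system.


Each node sees arrival rate λ = 3.29/hr (tandem ⇒ throughput preserved).
W₁ = 1/(μ₁−λ) = 1/(6.54−3.29) = 0.30769 hr
W₂ = 1/(μ₂−λ) = 1/(8.95−3.29) = 0.17668 hr
W_total = W₁ + W₂ = 0.30769 + 0.17668 = 0.48437 hr

Final: 0.48437 hr


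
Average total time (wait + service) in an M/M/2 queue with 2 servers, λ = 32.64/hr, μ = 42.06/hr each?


a = 0.7760; ρ = 0.3880; P₀ = 0.440904
Lq = P₀·a^c·ρ/(c!(1−ρ)²) = 0.13755
Wq = Lq/λ = 0.13755/32.64 = 0.004214 hr
W = Wq + 1/μ = 0.004214 + 0.02378 = 0.02799 hr

Final: 0.02799 hr


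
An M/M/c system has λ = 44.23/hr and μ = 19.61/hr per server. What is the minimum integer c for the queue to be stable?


Stability requires cμ > λ ⇔ c > λ/μ.
λ/μ = 44.23/19.61 = 2.2555
Minimum integer c = ⌊2.2555⌋ + 1 = 3
Check: 3·19.61 = 58.83 > 44.23, while 2·19.61 = 39.22 ≤ 44.23

Final: 3 servers


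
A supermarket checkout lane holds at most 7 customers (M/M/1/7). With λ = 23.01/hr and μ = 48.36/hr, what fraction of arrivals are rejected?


ρ = λ/μ = 23.01/48.36 = 0.4758
P_K = (1−ρ)ρ^K/(1−ρ^(K+1)) = (0.5242·0.005521)/(1 − 0.002627)
= 0.002894/0.997373 = 0.002902

Final: 0.002902


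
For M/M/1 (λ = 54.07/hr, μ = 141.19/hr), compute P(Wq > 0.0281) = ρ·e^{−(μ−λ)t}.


ρ = 54.07/141.19 = 0.3830
P(Wq > t) = ρ·e^{−(μ−λ)t} = 0.3830·e^{−2.4481}
= 0.3830·0.086460 = 0.033111

Final: 0.033111


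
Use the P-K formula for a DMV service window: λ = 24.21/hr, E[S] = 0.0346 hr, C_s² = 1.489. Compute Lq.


ρ = λ·E[S] = 24.21·0.0346 = 0.8377
Lq = ρ²(1+C_s²)/(2(1−ρ)) = 0.7017·(1+1.489)/(2·0.1623)
= 0.7017·2.4890/0.3247 = 5.37932

Final: 5.37932


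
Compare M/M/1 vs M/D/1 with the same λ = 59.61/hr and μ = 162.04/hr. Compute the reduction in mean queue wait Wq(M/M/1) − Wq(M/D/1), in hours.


ρ = 59.61/162.04 = 0.3679
Wq(M/M/1) = ρ/(μ−λ) = 0.3679/102.43 = 0.003591 hr
Wq(M/D/1) = ρ/(2(μ−λ)) = 0.001796 hr
Savings = 0.003591 − 0.001796 = 0.001796 hr

Final: 0.001796 hr


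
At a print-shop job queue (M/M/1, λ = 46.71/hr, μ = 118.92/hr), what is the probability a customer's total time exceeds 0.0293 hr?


W ~ Exponential(μ−λ) for M/M/1.
μ − λ = 118.92 − 46.71 = 72.2100
P(W > t) = e^{−(μ−λ)t} = e^{−2.1158} = 0.120542

Final: 0.120542


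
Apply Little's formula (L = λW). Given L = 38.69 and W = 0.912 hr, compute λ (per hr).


λ = L/W = 38.69/0.912 = 42.4232 /hr

Final: 42.4232 /hr


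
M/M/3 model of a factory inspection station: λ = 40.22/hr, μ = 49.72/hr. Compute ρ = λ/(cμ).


ρ = λ/(cμ) = 40.22/(3·49.72) = 40.22/149.16 = 0.2696

Final: 0.2696


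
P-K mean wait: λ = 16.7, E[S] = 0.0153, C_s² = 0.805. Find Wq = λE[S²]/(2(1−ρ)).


ρ = λ·E[S] = 16.7·0.0153 = 0.2555
E[S²] = E[S]²(1+C_s²) = 0.0153²·(1+0.805) = 0.0004225
Wq = λ·E[S²]/(2(1−ρ)) = 16.7·0.0004225/(2·0.7445) = 0.004739 hr

Final: 0.004739 hr


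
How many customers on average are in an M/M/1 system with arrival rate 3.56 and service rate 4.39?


ρ = λ/μ = 3.56/4.39 = 0.8109
L = ρ/(1−ρ) = 0.8109/(1 − 0.8109) = 0.8109/0.1891 = 4.2892

Final: 4.2892


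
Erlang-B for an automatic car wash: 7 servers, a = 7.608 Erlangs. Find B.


B(c,a) = (a^c/c!) / Σ_{k=0}^{c} a^k/k!
a^7/7! = 292.727141
Σ terms (k=0..7): 1.00000 + 7.60800 + 28.94083 + 73.39395 + 139.59529 + 212.40820 + 269.33359 + 292.72714 = 1025.007008
B = 292.727141/1025.007008 = 0.285586

Final: 0.285586


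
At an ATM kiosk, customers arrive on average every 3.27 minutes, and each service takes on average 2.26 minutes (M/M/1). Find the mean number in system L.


λ = 60/3.27 = 18.3486 /hr
μ = 60/2.26 = 26.5487 /hr
ρ = λ/μ = 18.3486/26.5487 = 0.6911
L = ρ/(1−ρ) = 0.6911/0.3089 = 2.2376

Final: 2.2376


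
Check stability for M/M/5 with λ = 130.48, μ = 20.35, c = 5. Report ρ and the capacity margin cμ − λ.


Total capacity cμ = 5·20.35 = 101.75/hr
ρ = λ/(cμ) = 130.48/101.75 = 1.2824
Stable ⇔ ρ < 1: NO
Spare capacity = cμ − λ = 101.75 − 130.48 = -28.73/hr

Final: ρ = 1.2824; unstable; margin = -28.73/hr


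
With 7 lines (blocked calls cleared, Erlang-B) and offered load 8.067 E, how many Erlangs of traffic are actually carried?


B(7,8.067) = 0.311933 (Erlang-B)
Carried load = a(1 − B) = 8.067·(1 − 0.311933) = 8.067·0.688067 = 5.5506 E

Final: 5.5506 Erlangs


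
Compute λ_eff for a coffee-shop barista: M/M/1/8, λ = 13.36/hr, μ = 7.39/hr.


ρ = 1.8078; P_K = (1−ρ)ρ^8/(1−ρ^9) = 0.449033
λ_eff = λ(1 − P_K) = 13.36·(1 − 0.449033) = 13.36·0.550967 = 7.3609 /hr

Final: 7.3609 /hr


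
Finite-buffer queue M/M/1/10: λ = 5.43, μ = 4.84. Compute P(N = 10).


ρ = λ/μ = 5.43/4.84 = 1.1219
P_K = (1−ρ)ρ^K/(1−ρ^(K+1)) = (-0.1219·3.158964)/(1 − 3.544044)
= -0.385080/-2.544044 = 0.151365

Final: 0.151365


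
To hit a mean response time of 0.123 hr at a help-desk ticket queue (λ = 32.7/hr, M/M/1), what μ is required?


W = 1/(μ−λ) ⇒ μ − λ = 1/W = 1/0.123 = 8.1301
μ = λ + 1/W = 32.7 + 8.1301 = 40.8301 per hr

Final: 40.8301 /hr


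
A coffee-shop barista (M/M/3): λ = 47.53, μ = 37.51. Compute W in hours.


a = 1.2671; ρ = 0.4224; P₀ = 0.273450
Lq = P₀·a^c·ρ/(c!(1−ρ)²) = 0.11738
Wq = Lq/λ = 0.11738/47.53 = 0.002470 hr
W = Wq + 1/μ = 0.002470 + 0.02666 = 0.02913 hr

Final: 0.02913 hr


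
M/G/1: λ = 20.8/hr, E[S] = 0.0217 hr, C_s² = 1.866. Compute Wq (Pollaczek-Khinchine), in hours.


ρ = λ·E[S] = 20.8·0.0217 = 0.4514
E[S²] = E[S]²(1+C_s²) = 0.0217²·(1+1.866) = 0.001350
Wq = λ·E[S²]/(2(1−ρ)) = 20.8·0.001350/(2·0.5486) = 0.02558 hr

Final: 0.02558 hr


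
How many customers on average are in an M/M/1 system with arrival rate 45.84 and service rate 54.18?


ρ = λ/μ = 45.84/54.18 = 0.8461
L = ρ/(1−ρ) = 0.8461/(1 − 0.8461) = 0.8461/0.1539 = 5.4964

Final: 5.4964


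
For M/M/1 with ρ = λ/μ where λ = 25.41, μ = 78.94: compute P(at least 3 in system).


ρ = 25.41/78.94 = 0.3219
P(N ≥ n) = ρ^n = 0.3219^3 = 0.033352

Final: 0.033352


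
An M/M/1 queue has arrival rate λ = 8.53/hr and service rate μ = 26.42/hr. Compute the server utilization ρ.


ρ = λ/μ = 8.53/26.42 = 0.3229

Final: 0.3229


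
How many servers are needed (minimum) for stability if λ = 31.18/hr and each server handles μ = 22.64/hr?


Stability requires cμ > λ ⇔ c > λ/μ.
λ/μ = 31.18/22.64 = 1.3772
Minimum integer c = ⌊1.3772⌋ + 1 = 2
Check: 2·22.64 = 45.28 > 31.18, while 1·22.64 = 22.64 ≤ 31.18

Final: 2 servers


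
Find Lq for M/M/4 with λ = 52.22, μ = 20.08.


a = λ/μ = 2.6006; ρ = a/4 = 0.6501
P₀ = 0.065100
Lq = P₀·a^c·ρ / (c!·(1−ρ)²) = 0.065100·45.73963·0.6501/(24·0.12240)
= 0.65904

Final: 0.65904


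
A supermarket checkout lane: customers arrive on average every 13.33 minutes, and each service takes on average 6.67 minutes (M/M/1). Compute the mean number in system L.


λ = 60/13.33 = 4.5011 /hr
μ = 60/6.67 = 8.9955 /hr
ρ = λ/μ = 4.5011/8.9955 = 0.5004
L = ρ/(1−ρ) = 0.5004/0.4996 = 1.0015

Final: 1.0015


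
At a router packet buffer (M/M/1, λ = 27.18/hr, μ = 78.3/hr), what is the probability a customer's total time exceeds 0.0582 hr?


W ~ Exponential(μ−λ) for M/M/1.
μ − λ = 78.3 − 27.18 = 51.1200
P(W > t) = e^{−(μ−λ)t} = e^{−2.9752} = 0.051038

Final: 0.051038


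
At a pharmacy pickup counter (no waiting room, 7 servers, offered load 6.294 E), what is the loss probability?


B(c,a) = (a^c/c!) / Σ_{k=0}^{c} a^k/k!
a^7/7! = 77.634835
Σ terms (k=0..7): 1.00000 + 6.29400 + 19.80722 + 41.55554 + 65.38765 + 82.30997 + 86.34316 + 77.63483 = 380.332374
B = 77.634835/380.332374 = 0.204124

Final: 0.204124


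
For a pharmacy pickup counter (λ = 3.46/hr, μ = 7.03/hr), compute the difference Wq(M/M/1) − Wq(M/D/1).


ρ = 3.46/7.03 = 0.4922
Wq(M/M/1) = ρ/(μ−λ) = 0.4922/3.57 = 0.13786 hr
Wq(M/D/1) = ρ/(2(μ−λ)) = 0.06893 hr
Savings = 0.13786 − 0.06893 = 0.06893 hr

Final: 0.06893 hr


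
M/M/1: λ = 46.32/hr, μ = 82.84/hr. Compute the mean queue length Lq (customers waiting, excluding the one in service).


ρ = 46.32/82.84 = 0.5592
Lq = ρ²/(1−ρ) = 0.3126/0.4408 = 0.7092

Final: 0.7092


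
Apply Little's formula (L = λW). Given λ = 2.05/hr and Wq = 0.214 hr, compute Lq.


Lq = λWq = 2.05·0.214 = 0.4387

Final: 0.4387


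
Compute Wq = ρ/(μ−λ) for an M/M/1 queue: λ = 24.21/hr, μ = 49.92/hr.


ρ = 24.21/49.92 = 0.4850
Wq = ρ/(μ−λ) = 0.4850/(49.92 − 24.21) = 0.4850/25.71 = 0.01886 hr

Final: 0.01886 hr


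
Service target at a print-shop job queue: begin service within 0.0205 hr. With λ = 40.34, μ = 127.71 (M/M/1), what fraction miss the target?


ρ = 40.34/127.71 = 0.3159
P(Wq > t) = ρ·e^{−(μ−λ)t} = 0.3159·e^{−1.7911}
= 0.3159·0.166779 = 0.052681

Final: 0.052681


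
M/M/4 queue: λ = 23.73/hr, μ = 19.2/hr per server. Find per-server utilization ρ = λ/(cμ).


ρ = λ/(cμ) = 23.73/(4·19.2) = 23.73/76.80 = 0.3090

Final: 0.3090


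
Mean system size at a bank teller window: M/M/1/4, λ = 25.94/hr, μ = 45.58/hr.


ρ = 25.94/45.58 = 0.5691
L = ρ[1 − (K+1)ρ^K + Kρ^(K+1)] / [(1−ρ)(1−ρ^(K+1))]
Numerator: 0.5691·(1 − 5·0.104902 + 4·0.059701) = 0.406511
Denominator: (0.4309)·(0.940299) = 0.405166
L = 0.406511/0.405166 = 1.0033

Final: 1.0033


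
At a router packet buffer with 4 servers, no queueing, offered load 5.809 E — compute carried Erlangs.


B(4,5.809) = 0.457098 (Erlang-B)
Carried load = a(1 − B) = 5.809·(1 − 0.457098) = 5.809·0.542902 = 3.1537 E

Final: 3.1537 Erlangs


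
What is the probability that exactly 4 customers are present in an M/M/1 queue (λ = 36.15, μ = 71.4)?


ρ = 36.15/71.4 = 0.5063
P_n = (1−ρ)·ρ^n = (1 − 0.5063)·0.5063^4 = 0.4937·0.065711 = 0.032442

Final: 0.032442


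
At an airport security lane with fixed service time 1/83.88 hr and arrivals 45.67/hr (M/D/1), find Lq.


ρ = 45.67/83.88 = 0.5445
M/D/1: Lq = ρ²/(2(1−ρ)) = 0.2964/(2·0.4555) = 0.32538

Final: 0.32538


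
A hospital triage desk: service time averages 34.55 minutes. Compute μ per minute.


μ = 1/(service time) in consistent units.
1 minute = 1 min, so μ = 1/34.55 = 0.02894 per minute

Final: 0.02894 /min


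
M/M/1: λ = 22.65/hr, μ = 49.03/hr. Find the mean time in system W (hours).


W = 1/(μ−λ) = 1/(49.03 − 22.65) = 1/26.38 = 0.03791 hr

Final: 0.03791 hr


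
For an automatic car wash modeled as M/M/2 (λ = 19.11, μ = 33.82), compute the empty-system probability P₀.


a = λ/μ = 19.11/33.82 = 0.5651; ρ = a/c = 0.2825
Σ_{k=0}^{1} a^k/k! (terms k=0..1) = 1.00000 + 0.56505 = 1.56505
Tail: a^2/(2!(1−ρ)) = 0.31928/(2·0.7175) = 0.22250
P₀ = 1/(1.56505 + 0.22250) = 1/1.78755 = 0.559424

Final: 0.559424


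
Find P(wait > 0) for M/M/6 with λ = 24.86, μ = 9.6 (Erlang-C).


a = λ/μ = 2.5896; ρ = a/6 = 0.4316
P₀ = 0.074528 (from M/M/c formula)
C(c,a) = [a^c/(c!(1−ρ))]·P₀ = [301.56390/(720·0.5684)]·0.074528
= 0.73687·0.074528 = 0.054917

Final: 0.054917


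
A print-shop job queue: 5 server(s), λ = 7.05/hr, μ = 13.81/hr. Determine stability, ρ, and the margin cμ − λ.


Total capacity cμ = 5·13.81 = 69.05/hr
ρ = λ/(cμ) = 7.05/69.05 = 0.1021
Stable ⇔ ρ < 1: YES
Spare capacity = cμ − λ = 69.05 − 7.05 = 62.00/hr

Final: ρ = 0.1021; stable; margin = 62.00/hr


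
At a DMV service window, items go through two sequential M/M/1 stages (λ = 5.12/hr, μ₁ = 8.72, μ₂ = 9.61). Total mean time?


Each node sees arrival rate λ = 5.12/hr (tandem ⇒ throughput preserved).
W₁ = 1/(μ₁−λ) = 1/(8.72−5.12) = 0.27778 hr
W₂ = 1/(μ₂−λ) = 1/(9.61−5.12) = 0.22272 hr
W_total = W₁ + W₂ = 0.27778 + 0.22272 = 0.50049 hr

Final: 0.50049 hr


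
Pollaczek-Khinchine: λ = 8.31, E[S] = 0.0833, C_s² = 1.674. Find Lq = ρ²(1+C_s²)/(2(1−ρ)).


ρ = λ·E[S] = 8.31·0.0833 = 0.6922
Lq = ρ²(1+C_s²)/(2(1−ρ)) = 0.4792·(1+1.674)/(2·0.3078)
= 0.4792·2.6740/0.6156 = 2.08155

Final: 2.08155


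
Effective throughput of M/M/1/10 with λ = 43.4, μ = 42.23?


ρ = 1.0277; P_K = (1−ρ)ρ^10/(1−ρ^11) = 0.103832
λ_eff = λ(1 − P_K) = 43.4·(1 − 0.103832) = 43.4·0.896168 = 38.8937 /hr

Final: 38.8937 /hr


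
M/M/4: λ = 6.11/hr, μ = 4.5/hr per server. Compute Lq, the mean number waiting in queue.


a = λ/μ = 1.3578; ρ = a/4 = 0.3394
P₀ = 0.255680
Lq = P₀·a^c·ρ / (c!·(1−ρ)²) = 0.255680·3.39872·0.3394/(24·0.43633)
= 0.02817

Final: 0.02817


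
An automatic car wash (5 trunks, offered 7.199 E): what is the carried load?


B(5,7.199) = 0.436271 (Erlang-B)
Carried load = a(1 − B) = 7.199·(1 − 0.436271) = 7.199·0.563729 = 4.0583 E

Final: 4.0583 Erlangs


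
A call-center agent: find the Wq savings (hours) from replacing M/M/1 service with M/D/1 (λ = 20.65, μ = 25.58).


ρ = 20.65/25.58 = 0.8073
Wq(M/M/1) = ρ/(μ−λ) = 0.8073/4.93 = 0.16375 hr
Wq(M/D/1) = ρ/(2(μ−λ)) = 0.08187 hr
Savings = 0.16375 − 0.08187 = 0.08187 hr

Final: 0.08187 hr


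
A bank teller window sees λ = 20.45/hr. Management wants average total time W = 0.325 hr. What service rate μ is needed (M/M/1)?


W = 1/(μ−λ) ⇒ μ − λ = 1/W = 1/0.325 = 3.0769
μ = λ + 1/W = 20.45 + 3.0769 = 23.5269 per hr

Final: 23.5269 /hr


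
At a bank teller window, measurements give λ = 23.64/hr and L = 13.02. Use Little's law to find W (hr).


W = L/λ = 13.02/23.64 = 0.5508 hr

Final: 0.5508 hr


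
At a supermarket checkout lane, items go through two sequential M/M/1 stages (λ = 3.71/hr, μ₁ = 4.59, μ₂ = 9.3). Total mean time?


Each node sees arrival rate λ = 3.71/hr (tandem ⇒ throughput preserved).
W₁ = 1/(μ₁−λ) = 1/(4.59−3.71) = 1.13636 hr
W₂ = 1/(μ₂−λ) = 1/(9.3−3.71) = 0.17889 hr
W_total = W₁ + W₂ = 1.13636 + 0.17889 = 1.31525 hr

Final: 1.31525 hr


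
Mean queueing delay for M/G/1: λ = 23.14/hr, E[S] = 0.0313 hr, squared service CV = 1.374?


ρ = λ·E[S] = 23.14·0.0313 = 0.7243
E[S²] = E[S]²(1+C_s²) = 0.0313²·(1+1.374) = 0.002326
Wq = λ·E[S²]/(2(1−ρ)) = 23.14·0.002326/(2·0.2757) = 0.09760 hr

Final: 0.09760 hr


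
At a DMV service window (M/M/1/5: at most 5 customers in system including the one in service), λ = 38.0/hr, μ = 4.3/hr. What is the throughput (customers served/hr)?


ρ = 8.8372; P_K = (1−ρ)ρ^5/(1−ρ^6) = 0.886844
λ_eff = λ(1 − P_K) = 38.0·(1 − 0.886844) = 38.0·0.113156 = 4.2999 /hr

Final: 4.2999 /hr


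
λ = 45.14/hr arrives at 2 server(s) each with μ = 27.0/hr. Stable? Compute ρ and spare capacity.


Total capacity cμ = 2·27.0 = 54.00/hr
ρ = λ/(cμ) = 45.14/54.00 = 0.8359
Stable ⇔ ρ < 1: YES
Spare capacity = cμ − λ = 54.00 − 45.14 = 8.86/hr

Final: ρ = 0.8359; stable; margin = 8.86/hr


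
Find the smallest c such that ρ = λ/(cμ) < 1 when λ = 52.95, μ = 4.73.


Stability requires cμ > λ ⇔ c > λ/μ.
λ/μ = 52.95/4.73 = 11.1945
Minimum integer c = ⌊11.1945⌋ + 1 = 12
Check: 12·4.73 = 56.76 > 52.95, while 11·4.73 = 52.03 ≤ 52.95

Final: 12 servers


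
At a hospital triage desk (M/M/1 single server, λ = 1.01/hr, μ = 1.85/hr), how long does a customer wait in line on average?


ρ = 1.01/1.85 = 0.5459
Wq = ρ/(μ−λ) = 0.5459/(1.85 − 1.01) = 0.5459/0.8400 = 0.6499 hr

Final: 0.6499 hr


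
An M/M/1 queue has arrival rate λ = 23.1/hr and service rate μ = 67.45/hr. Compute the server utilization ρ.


ρ = λ/μ = 23.1/67.45 = 0.3425

Final: 0.3425


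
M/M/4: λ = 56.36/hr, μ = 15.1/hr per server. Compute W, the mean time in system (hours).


a = 3.7325; ρ = 0.9331; P₀ = 0.007079
Lq = P₀·a^c·ρ/(c!(1−ρ)²) = 11.93941
Wq = Lq/λ = 11.93941/56.36 = 0.21184 hr
W = Wq + 1/μ = 0.21184 + 0.06623 = 0.27807 hr

Final: 0.27807 hr


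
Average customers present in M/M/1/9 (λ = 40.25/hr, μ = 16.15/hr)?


ρ = 40.25/16.15 = 2.4923
L = ρ[1 − (K+1)ρ^K + Kρ^(K+1)] / [(1−ρ)(1−ρ^(K+1))]
Numerator: 2.4923·(1 − 10·3709.712234 + 9·9245.567643) = 114928.046710
Denominator: (-1.4923)·(-9244.567643) = 13795.299084
L = 114928.046710/13795.299084 = 8.3310

Final: 8.3310


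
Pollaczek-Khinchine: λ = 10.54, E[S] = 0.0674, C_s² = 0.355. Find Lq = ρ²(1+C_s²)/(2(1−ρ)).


ρ = λ·E[S] = 10.54·0.0674 = 0.7104
Lq = ρ²(1+C_s²)/(2(1−ρ)) = 0.5047·(1+0.355)/(2·0.2896)
= 0.5047·1.3550/0.5792 = 1.18061

Final: 1.18061


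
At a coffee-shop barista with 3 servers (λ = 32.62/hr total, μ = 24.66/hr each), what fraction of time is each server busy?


ρ = λ/(cμ) = 32.62/(3·24.66) = 32.62/73.98 = 0.4409

Final: 0.4409


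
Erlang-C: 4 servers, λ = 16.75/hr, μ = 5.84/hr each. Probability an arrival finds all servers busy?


a = λ/μ = 2.8682; ρ = a/4 = 0.7170
P₀ = 0.045707 (from M/M/c formula)
C(c,a) = [a^c/(c!(1−ρ))]·P₀ = [67.67182/(24·0.2830)]·0.045707
= 9.96479·0.045707 = 0.455461

Final: 0.455461


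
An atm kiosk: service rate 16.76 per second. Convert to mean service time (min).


Mean service time = 1/μ = 1/16.76 second = 0.05967 second
In minutes: 0.05967 × 0.0166667 = 0.0009944 min

Final: 0.0009944 min


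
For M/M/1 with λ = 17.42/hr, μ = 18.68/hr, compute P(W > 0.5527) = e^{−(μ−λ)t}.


W ~ Exponential(μ−λ) for M/M/1.
μ − λ = 18.68 − 17.42 = 1.2600
P(W > t) = e^{−(μ−λ)t} = e^{−0.6964} = 0.498375

Final: 0.498375


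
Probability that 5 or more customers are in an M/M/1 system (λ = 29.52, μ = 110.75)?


ρ = 29.52/110.75 = 0.2665
P(N ≥ n) = ρ^n = 0.2665^5 = 0.001345

Final: 0.001345


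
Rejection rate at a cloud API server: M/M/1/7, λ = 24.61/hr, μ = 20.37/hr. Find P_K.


ρ = λ/μ = 24.61/20.37 = 1.2081
P_K = (1−ρ)ρ^K/(1−ρ^(K+1)) = (-0.2081·3.757025)/(1 − 4.539047)
= -0.782022/-3.539047 = 0.220970

Final: 0.220970


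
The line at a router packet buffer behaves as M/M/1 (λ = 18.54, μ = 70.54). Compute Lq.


ρ = 18.54/70.54 = 0.2628
Lq = ρ²/(1−ρ) = 0.06908/0.7372 = 0.09371

Final: 0.09371


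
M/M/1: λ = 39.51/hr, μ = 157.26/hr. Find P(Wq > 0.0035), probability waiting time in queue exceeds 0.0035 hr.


ρ = 39.51/157.26 = 0.2512
P(Wq > t) = ρ·e^{−(μ−λ)t} = 0.2512·e^{−0.4121}
= 0.2512·0.662241 = 0.166382

Final: 0.166382


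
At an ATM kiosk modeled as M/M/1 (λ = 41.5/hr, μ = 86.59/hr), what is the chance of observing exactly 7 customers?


ρ = 41.5/86.59 = 0.4793
P_n = (1−ρ)·ρ^n = (1 − 0.4793)·0.4793^7 = 0.5207·0.005808 = 0.003025

Final: 0.003025


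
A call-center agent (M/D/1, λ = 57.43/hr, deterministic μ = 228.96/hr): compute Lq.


ρ = 57.43/228.96 = 0.2508
M/D/1: Lq = ρ²/(2(1−ρ)) = 0.06292/(2·0.7492) = 0.04199

Final: 0.04199


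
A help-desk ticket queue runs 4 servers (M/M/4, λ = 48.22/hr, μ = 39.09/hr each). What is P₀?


a = λ/μ = 48.22/39.09 = 1.2336; ρ = a/c = 0.3084
Σ_{k=0}^{3} a^k/k! (terms k=0..3) = 1.00000 + 1.23356 + 0.76084 + 0.31285 = 3.30725
Tail: a^4/(4!(1−ρ)) = 2.31551/(24·0.6916) = 0.13950
P₀ = 1/(3.30725 + 0.13950) = 1/3.44675 = 0.290128

Final: 0.290128


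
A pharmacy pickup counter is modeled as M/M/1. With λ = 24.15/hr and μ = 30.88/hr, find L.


ρ = λ/μ = 24.15/30.88 = 0.7821
L = ρ/(1−ρ) = 0.7821/(1 − 0.7821) = 0.7821/0.2179 = 3.5884

Final: 3.5884


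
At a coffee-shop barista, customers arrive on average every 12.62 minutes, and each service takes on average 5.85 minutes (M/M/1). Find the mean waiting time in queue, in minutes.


λ = 60/12.62 = 4.7544 /hr
μ = 60/5.85 = 10.2564 /hr
ρ = λ/μ = 4.7544/10.2564 = 0.4635
Wq = ρ/(μ−λ) = 0.4635/(10.2564−4.7544) = 0.08425 hr
In minutes: 0.08425·60 = 5.055 min

Final: 5.055 min


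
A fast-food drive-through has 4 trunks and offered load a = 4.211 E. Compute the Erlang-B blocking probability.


B(c,a) = (a^c/c!) / Σ_{k=0}^{c} a^k/k!
a^4/4! = 13.101763
Σ terms (k=0..4): 1.00000 + 4.21100 + 8.86626 + 12.44527 + 13.10176 = 39.624297
B = 13.101763/39.624297 = 0.330650

Final: 0.330650


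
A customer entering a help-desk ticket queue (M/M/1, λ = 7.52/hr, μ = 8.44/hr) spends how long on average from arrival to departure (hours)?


W = 1/(μ−λ) = 1/(8.44 − 7.52) = 1/0.9200 = 1.0870 hr

Final: 1.0870 hr


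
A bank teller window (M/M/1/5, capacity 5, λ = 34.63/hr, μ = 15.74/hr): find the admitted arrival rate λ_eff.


ρ = 2.2001; P_K = (1−ρ)ρ^5/(1−ρ^6) = 0.550333
λ_eff = λ(1 − P_K) = 34.63·(1 − 0.550333) = 34.63·0.449667 = 15.5720 /hr

Final: 15.5720 /hr


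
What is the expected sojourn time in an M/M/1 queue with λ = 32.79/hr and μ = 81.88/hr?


W = 1/(μ−λ) = 1/(81.88 − 32.79) = 1/49.09 = 0.02037 hr

Final: 0.02037 hr


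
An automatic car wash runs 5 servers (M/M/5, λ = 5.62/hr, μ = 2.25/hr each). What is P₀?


a = λ/μ = 5.62/2.25 = 2.4978; ρ = a/c = 0.4996
Σ_{k=0}^{4} a^k/k! (terms k=0..4) = 1.00000 + 2.49778 + 3.11945 + 2.59723 + 1.62182 = 10.83628
Tail: a^5/(5!(1−ρ)) = 97.22299/(120·0.5004) = 1.61894
P₀ = 1/(10.83628 + 1.61894) = 1/12.45522 = 0.080288

Final: 0.080288


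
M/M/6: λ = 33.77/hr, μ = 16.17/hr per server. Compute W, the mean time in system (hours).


a = 2.0884; ρ = 0.3481; P₀ = 0.123643
Lq = P₀·a^c·ρ/(c!(1−ρ)²) = 0.01167
Wq = Lq/λ = 0.01167/33.77 = 0.0003455 hr
W = Wq + 1/μ = 0.0003455 + 0.06184 = 0.06219 hr

Final: 0.06219 hr


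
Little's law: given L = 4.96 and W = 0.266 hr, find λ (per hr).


λ = L/W = 4.96/0.266 = 18.6466 /hr

Final: 18.6466 /hr


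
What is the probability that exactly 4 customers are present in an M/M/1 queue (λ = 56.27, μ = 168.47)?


ρ = 56.27/168.47 = 0.3340
P_n = (1−ρ)·ρ^n = (1 − 0.3340)·0.3340^4 = 0.6660·0.012446 = 0.008289

Final: 0.008289


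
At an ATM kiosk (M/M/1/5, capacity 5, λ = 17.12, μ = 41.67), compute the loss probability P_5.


ρ = λ/μ = 17.12/41.67 = 0.4108
P_K = (1−ρ)ρ^K/(1−ρ^(K+1)) = (0.5892·0.011706)/(1 − 0.004809)
= 0.006897/0.995191 = 0.006930

Final: 0.006930


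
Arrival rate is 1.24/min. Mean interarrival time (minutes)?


Mean interarrival time = 1/λ = 1/1.24 minute = 0.80645 minute
In minutes: 0.80645 × 1 = 0.8065 min

Final: 0.8065 min


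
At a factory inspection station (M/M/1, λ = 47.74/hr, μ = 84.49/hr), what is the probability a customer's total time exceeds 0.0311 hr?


W ~ Exponential(μ−λ) for M/M/1.
μ − λ = 84.49 − 47.74 = 36.7500
P(W > t) = e^{−(μ−λ)t} = e^{−1.1429} = 0.318885

Final: 0.318885


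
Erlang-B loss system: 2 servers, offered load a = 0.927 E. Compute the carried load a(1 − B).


B(2,0.927) = 0.182319 (Erlang-B)
Carried load = a(1 − B) = 0.927·(1 − 0.182319) = 0.927·0.817681 = 0.7580 E

Final: 0.7580 Erlangs


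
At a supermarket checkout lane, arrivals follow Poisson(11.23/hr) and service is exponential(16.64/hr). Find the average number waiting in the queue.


ρ = 11.23/16.64 = 0.6749
Lq = ρ²/(1−ρ) = 0.4555/0.3251 = 1.4009

Final: 1.4009


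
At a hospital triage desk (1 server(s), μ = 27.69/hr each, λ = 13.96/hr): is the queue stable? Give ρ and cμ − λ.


Total capacity cμ = 1·27.69 = 27.69/hr
ρ = λ/(cμ) = 13.96/27.69 = 0.5042
Stable ⇔ ρ < 1: YES
Spare capacity = cμ − λ = 27.69 − 13.96 = 13.73/hr

Final: ρ = 0.5042; stable; margin = 13.73/hr


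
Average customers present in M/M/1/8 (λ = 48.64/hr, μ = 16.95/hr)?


ρ = 48.64/16.95 = 2.8696
L = ρ[1 − (K+1)ρ^K + Kρ^(K+1)] / [(1−ρ)(1−ρ^(K+1))]
Numerator: 2.8696·(1 − 9·4598.232321 + 8·13195.163428) = 184166.870338
Denominator: (-1.8696)·(-13194.163428) = 24668.025902
L = 184166.870338/24668.025902 = 7.4658

Final: 7.4658


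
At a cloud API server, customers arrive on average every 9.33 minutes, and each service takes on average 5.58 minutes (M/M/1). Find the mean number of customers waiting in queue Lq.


λ = 60/9.33 = 6.4309 /hr
μ = 60/5.58 = 10.7527 /hr
ρ = λ/μ = 6.4309/10.7527 = 0.5981
Lq = ρ²/(1−ρ) = 0.3577/0.4019 = 0.8899

Final: 0.8899
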